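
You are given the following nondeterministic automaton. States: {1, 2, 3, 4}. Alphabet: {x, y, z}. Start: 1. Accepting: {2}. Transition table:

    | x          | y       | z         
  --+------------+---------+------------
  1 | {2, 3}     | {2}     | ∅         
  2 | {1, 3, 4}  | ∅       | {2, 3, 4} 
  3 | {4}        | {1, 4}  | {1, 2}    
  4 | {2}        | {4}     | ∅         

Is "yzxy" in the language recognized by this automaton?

Yes

Start in {1}.
Read 'y': 1→{2}; now {2}.
Read 'z': 2→{2, 3, 4}; now {2, 3, 4}.
Read 'x': 2→{1, 3, 4}, 3→{4}, 4→{2}; now {1, 2, 3, 4}.
Read 'y': 1→{2}, 2→∅, 3→{1, 4}, 4→{4}; now {1, 2, 4}.
The final set {1, 2, 4} contains the accepting state 2.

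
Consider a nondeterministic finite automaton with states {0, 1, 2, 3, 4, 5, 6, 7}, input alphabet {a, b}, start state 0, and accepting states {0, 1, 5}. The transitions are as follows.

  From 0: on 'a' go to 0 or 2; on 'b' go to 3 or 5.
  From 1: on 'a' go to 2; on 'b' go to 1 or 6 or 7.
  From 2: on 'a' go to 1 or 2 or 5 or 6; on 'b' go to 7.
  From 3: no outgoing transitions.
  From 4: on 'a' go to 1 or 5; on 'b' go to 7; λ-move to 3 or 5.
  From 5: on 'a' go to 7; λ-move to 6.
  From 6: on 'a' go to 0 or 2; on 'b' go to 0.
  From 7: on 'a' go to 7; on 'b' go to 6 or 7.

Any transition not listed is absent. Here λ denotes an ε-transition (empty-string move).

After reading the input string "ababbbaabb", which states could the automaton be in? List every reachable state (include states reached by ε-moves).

Start in {0}.
Read 'a': {0} → {0, 2}.
Read 'b': {0, 2} → {3, 5, 6, 7}.
Read 'a': {3, 5, 6, 7} → {0, 2, 7}.
Read 'b': {0, 2, 7} → {3, 5, 6, 7}.
Read 'b': {3, 5, 6, 7} → {0, 6, 7}.
Read 'b': {0, 6, 7} → {0, 3, 5, 6, 7}.
Read 'a': {0, 3, 5, 6, 7} → {0, 2, 7}.
Read 'a': {0, 2, 7} → {0, 1, 2, 5, 6, 7}.
Read 'b': {0, 1, 2, 5, 6, 7} → {0, 1, 3, 5, 6, 7}.
Read 'b': {0, 1, 3, 5, 6, 7} → {0, 1, 3, 5, 6, 7}.

{0, 1, 3, 5, 6, 7}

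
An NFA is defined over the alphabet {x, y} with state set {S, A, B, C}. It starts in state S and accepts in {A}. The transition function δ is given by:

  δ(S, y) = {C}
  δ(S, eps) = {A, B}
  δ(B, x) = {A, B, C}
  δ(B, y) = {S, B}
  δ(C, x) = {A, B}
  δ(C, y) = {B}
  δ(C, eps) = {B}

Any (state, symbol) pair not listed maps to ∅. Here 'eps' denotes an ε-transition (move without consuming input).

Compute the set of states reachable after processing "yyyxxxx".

{A, B, C}

Start: ε-closure({S}) = {S, A, B}.
Read 'y': S→{C}, A→∅, B→{S, B}; union {S, B, C}; ε-closure = {S, A, B, C}.
Read 'y': S→{C}, A→∅, B→{S, B}, C→{B}; union {S, B, C}; ε-closure = {S, A, B, C}.
Read 'y': S→{C}, A→∅, B→{S, B}, C→{B}; union {S, B, C}; ε-closure = {S, A, B, C}.
Read 'x': S→∅, A→∅, B→{A, B, C}, C→{A, B}; now {A, B, C}.
Read 'x': A→∅, B→{A, B, C}, C→{A, B}; now {A, B, C}.
Read 'x': A→∅, B→{A, B, C}, C→{A, B}; now {A, B, C}.
Read 'x': A→∅, B→{A, B, C}, C→{A, B}; now {A, B, C}.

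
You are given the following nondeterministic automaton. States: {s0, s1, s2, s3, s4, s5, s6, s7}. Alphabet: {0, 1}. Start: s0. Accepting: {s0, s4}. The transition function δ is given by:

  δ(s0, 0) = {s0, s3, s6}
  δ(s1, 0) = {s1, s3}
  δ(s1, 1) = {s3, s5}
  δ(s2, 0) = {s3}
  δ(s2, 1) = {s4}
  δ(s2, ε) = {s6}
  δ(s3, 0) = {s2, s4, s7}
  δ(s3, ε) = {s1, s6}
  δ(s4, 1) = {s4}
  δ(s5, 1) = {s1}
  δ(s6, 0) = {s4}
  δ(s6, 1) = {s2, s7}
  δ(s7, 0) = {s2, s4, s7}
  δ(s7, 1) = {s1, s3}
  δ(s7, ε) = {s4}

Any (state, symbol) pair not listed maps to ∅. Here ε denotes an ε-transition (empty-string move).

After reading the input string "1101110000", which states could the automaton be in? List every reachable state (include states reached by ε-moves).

Start in {s0}.
Read '1': {s0} → ∅.
The set is empty and remains empty for the remaining 9 symbols.

∅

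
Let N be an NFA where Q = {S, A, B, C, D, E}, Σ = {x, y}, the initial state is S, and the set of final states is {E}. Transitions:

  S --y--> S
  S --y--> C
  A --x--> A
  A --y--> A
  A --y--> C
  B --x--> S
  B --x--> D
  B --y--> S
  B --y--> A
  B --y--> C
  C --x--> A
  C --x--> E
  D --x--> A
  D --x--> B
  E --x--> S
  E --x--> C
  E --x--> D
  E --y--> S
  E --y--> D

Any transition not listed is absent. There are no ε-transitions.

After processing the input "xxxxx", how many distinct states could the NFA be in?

0

Start in {S}.
Read 'x': {S} → ∅.
The set is empty and remains empty for the remaining 4 symbols.
That set has 0 states.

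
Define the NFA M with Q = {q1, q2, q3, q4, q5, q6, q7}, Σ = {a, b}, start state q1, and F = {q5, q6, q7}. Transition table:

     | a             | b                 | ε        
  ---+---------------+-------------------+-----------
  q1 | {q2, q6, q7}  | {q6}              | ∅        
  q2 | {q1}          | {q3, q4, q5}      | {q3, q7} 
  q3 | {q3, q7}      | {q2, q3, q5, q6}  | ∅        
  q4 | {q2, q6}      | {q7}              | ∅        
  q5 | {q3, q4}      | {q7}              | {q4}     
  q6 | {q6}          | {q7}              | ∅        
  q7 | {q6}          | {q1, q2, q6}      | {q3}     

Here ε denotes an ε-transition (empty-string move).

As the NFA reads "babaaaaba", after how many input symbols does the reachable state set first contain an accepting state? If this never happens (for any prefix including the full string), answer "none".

1

Start in {q1}.
Read 'b': {q1} → {q6}.
None of the earlier sets intersect F, but {q6} does.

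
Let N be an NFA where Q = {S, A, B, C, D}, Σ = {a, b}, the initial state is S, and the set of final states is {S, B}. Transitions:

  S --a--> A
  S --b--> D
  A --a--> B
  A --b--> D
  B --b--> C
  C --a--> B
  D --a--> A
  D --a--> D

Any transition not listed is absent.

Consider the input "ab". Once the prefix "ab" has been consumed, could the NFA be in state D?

Yes

Start in {S}.
Read 'a': {S} → {A}.
Read 'b': {A} → {D}.
State D is in {D}.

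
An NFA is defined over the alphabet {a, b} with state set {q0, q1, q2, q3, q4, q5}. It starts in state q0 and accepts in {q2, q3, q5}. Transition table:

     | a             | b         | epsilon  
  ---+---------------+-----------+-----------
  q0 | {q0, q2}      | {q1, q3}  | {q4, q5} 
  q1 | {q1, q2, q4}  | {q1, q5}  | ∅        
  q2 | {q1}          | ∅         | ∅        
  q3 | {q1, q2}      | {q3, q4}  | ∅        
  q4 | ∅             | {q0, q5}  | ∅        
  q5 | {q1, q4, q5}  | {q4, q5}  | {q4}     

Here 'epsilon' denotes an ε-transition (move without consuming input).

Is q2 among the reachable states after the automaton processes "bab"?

No

Start: ε-closure({q0}) = {q0, q4, q5}.
Read 'b': {q0, q4, q5} → {q0, q1, q3, q4, q5}.
Read 'a': {q0, q1, q3, q4, q5} → {q0, q1, q2, q4, q5}.
Read 'b': {q0, q1, q2, q4, q5} → {q0, q1, q3, q4, q5}.
State q2 is not in {q0, q1, q3, q4, q5}.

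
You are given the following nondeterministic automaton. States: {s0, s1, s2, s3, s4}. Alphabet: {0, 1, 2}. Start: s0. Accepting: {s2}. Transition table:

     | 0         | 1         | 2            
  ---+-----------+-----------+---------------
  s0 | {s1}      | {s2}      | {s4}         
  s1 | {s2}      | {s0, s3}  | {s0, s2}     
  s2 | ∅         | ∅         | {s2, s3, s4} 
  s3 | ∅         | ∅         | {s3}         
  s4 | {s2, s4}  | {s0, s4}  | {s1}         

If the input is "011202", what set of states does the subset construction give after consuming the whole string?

{s1, s2, s3, s4}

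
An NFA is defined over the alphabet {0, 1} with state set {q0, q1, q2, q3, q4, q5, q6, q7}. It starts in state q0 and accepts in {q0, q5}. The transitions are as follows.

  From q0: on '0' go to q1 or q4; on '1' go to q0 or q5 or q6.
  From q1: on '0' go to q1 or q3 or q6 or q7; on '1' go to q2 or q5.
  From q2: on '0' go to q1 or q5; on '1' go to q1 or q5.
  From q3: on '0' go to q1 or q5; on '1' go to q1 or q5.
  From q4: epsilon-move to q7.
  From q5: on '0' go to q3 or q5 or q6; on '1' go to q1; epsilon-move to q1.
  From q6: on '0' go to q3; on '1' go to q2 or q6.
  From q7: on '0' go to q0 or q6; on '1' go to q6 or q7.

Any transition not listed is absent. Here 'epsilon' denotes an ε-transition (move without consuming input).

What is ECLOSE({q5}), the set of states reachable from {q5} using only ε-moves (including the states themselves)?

{q1, q5}

Begin with {q5}.
ε-move q5 → q1; add q1.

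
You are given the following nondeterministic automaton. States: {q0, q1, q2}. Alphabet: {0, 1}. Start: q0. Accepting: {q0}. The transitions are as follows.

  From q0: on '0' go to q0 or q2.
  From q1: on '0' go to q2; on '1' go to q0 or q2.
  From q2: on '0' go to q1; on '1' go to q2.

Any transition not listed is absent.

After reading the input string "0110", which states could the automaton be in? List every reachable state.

Start in {q0}.
Read '0': {q0} → {q0, q2}.
Read '1': {q0, q2} → {q2}.
Read '1': {q2} → {q2}.
Read '0': {q2} → {q1}.

{q1}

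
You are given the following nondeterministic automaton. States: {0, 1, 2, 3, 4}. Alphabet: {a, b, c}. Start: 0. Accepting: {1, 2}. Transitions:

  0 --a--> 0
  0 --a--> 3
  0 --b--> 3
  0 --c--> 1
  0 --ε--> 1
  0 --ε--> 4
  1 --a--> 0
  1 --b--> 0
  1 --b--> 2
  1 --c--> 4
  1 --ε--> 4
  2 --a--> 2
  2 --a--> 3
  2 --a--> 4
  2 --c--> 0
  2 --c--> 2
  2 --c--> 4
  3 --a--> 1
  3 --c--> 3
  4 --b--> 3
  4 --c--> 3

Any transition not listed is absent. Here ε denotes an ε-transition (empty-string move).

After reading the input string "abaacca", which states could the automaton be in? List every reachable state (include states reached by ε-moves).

{0, 1, 2, 3, 4}

Start: ε-closure({0}) = {0, 1, 4}.
Read 'a': {0, 1, 4} → {0, 1, 3, 4}.
Read 'b': {0, 1, 3, 4} → {0, 1, 2, 3, 4}.
Read 'a': {0, 1, 2, 3, 4} → {0, 1, 2, 3, 4}.
Read 'a': {0, 1, 2, 3, 4} → {0, 1, 2, 3, 4}.
Read 'c': {0, 1, 2, 3, 4} → {0, 1, 2, 3, 4}.
Read 'c': {0, 1, 2, 3, 4} → {0, 1, 2, 3, 4}.
Read 'a': {0, 1, 2, 3, 4} → {0, 1, 2, 3, 4}.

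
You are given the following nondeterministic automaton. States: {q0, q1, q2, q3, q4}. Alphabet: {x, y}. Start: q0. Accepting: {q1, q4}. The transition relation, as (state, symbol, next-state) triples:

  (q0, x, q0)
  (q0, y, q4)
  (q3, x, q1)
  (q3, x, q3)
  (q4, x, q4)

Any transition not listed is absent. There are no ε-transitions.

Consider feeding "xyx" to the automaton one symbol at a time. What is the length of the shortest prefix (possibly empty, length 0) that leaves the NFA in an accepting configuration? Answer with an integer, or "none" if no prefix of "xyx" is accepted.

2

Start in {q0}.
Read 'x': {q0} → {q0}.
Read 'y': {q0} → {q4}.
None of the earlier sets intersect F, but {q4} does.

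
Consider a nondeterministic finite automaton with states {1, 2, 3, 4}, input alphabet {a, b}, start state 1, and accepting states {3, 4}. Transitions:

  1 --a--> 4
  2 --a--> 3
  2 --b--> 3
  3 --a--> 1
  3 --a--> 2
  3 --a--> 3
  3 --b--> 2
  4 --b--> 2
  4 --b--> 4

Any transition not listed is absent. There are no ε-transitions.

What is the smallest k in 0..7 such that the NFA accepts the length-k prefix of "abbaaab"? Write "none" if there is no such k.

Start in {1}.
Read 'a': {1} → {4}.
None of the earlier sets intersect F, but {4} does.

1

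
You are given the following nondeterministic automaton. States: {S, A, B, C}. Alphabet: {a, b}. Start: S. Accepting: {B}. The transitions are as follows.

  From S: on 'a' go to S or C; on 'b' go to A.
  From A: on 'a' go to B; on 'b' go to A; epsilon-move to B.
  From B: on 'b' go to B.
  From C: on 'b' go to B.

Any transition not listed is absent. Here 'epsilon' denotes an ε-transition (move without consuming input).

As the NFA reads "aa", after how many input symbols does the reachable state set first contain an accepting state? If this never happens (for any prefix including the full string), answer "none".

none

Start in {S}.
Read 'a': {S} → {S, C}.
Read 'a': {S, C} → {S, C}.
No reachable set along the way intersects F.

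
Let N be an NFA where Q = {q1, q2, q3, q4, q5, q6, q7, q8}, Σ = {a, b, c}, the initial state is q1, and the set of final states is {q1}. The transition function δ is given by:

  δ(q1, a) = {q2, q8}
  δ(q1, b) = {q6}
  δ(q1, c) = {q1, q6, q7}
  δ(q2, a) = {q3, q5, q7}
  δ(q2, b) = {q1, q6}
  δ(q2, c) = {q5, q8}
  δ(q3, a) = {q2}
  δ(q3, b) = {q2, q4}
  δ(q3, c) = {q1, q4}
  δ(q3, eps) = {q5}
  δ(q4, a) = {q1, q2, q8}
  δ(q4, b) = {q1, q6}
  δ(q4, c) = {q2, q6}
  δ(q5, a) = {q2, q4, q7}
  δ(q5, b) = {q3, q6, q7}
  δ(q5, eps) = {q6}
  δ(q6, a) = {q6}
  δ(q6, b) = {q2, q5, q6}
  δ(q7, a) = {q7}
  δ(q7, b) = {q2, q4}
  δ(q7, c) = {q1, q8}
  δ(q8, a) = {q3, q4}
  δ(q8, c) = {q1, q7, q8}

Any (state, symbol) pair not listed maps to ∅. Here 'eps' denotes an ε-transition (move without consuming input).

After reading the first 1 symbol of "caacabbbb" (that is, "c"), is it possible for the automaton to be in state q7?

Yes

Start in {q1}.
Read 'c': {q1} → {q1, q6, q7}.
State q7 is in {q1, q6, q7}.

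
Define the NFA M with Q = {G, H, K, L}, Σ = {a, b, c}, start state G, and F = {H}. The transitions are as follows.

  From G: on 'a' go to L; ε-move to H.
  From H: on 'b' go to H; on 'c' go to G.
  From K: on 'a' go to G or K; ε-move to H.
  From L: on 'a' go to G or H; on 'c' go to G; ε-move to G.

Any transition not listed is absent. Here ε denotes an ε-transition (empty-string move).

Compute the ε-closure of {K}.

{H, K}

Begin with {K}.
ε-move K → H; add H.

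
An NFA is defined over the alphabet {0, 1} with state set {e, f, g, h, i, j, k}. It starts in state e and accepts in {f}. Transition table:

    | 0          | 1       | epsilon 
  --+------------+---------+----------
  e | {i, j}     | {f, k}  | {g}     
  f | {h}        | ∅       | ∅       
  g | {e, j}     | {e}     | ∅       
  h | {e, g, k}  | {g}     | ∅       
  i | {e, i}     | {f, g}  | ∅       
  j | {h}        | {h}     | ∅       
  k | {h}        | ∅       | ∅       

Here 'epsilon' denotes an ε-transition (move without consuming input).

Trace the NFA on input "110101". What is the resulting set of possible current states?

Start: ε-closure({e}) = {e, g}.
Read '1': {e, g} → {e, f, g, k}.
Read '1': {e, f, g, k} → {e, f, g, k}.
Read '0': {e, f, g, k} → {e, g, h, i, j}.
Read '1': {e, g, h, i, j} → {e, f, g, h, k}.
Read '0': {e, f, g, h, k} → {e, g, h, i, j, k}.
Read '1': {e, g, h, i, j, k} → {e, f, g, h, k}.

{e, f, g, h, k}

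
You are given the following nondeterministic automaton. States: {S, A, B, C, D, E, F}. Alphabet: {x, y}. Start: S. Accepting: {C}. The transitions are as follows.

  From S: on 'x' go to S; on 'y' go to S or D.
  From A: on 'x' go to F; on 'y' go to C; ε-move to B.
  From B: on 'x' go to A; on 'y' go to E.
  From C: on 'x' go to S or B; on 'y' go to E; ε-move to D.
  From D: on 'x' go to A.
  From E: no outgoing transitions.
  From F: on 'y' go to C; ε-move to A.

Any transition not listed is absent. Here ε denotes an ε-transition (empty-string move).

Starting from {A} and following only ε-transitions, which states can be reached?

{A, B}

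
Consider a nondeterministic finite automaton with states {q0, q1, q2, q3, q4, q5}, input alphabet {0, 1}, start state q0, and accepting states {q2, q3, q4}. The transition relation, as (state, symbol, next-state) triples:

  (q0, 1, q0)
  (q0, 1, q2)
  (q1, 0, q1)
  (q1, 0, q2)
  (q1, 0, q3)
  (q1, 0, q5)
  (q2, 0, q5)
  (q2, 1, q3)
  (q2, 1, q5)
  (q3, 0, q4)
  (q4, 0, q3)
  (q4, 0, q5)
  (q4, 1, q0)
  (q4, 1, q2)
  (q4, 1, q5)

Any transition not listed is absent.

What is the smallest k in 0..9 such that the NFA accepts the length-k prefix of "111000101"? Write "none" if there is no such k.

1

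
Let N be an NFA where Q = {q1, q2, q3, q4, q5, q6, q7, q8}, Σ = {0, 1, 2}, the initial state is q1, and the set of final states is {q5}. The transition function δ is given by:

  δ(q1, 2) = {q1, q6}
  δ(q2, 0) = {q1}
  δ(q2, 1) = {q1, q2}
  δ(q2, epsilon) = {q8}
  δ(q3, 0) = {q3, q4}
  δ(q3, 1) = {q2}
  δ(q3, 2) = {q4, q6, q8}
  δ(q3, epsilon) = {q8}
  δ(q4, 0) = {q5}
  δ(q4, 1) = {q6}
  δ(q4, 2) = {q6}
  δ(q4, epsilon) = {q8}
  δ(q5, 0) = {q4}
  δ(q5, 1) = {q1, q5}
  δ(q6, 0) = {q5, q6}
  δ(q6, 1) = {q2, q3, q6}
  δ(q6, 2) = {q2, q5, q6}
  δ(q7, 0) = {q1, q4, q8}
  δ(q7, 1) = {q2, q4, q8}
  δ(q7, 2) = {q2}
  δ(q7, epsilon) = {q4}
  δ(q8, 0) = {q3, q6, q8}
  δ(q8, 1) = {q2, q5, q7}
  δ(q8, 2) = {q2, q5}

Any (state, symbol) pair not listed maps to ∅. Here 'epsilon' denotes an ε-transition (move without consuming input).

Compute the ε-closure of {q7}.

{q4, q7, q8}

Begin with {q7}.
ε-move q7 → q4; add q4.
ε-move q4 → q8; add q8.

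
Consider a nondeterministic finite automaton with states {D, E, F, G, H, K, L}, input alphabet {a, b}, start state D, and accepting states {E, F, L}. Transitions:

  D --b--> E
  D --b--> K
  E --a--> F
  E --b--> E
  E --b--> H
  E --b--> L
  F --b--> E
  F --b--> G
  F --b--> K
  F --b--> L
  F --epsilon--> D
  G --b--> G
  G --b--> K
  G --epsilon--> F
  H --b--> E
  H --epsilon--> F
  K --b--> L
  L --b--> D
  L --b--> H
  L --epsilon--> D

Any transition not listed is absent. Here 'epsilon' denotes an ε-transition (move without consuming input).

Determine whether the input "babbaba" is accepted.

Yes

Start in {D}.
Read 'b': {D} → {E, K}.
Read 'a': {E, K} → {D, F}.
Read 'b': {D, F} → {D, E, F, G, K, L}.
Read 'b': {D, E, F, G, K, L} → {D, E, F, G, H, K, L}.
Read 'a': {D, E, F, G, H, K, L} → {D, F}.
Read 'b': {D, F} → {D, E, F, G, K, L}.
Read 'a': {D, E, F, G, K, L} → {D, F}.
The final set {D, F} contains the accepting state F.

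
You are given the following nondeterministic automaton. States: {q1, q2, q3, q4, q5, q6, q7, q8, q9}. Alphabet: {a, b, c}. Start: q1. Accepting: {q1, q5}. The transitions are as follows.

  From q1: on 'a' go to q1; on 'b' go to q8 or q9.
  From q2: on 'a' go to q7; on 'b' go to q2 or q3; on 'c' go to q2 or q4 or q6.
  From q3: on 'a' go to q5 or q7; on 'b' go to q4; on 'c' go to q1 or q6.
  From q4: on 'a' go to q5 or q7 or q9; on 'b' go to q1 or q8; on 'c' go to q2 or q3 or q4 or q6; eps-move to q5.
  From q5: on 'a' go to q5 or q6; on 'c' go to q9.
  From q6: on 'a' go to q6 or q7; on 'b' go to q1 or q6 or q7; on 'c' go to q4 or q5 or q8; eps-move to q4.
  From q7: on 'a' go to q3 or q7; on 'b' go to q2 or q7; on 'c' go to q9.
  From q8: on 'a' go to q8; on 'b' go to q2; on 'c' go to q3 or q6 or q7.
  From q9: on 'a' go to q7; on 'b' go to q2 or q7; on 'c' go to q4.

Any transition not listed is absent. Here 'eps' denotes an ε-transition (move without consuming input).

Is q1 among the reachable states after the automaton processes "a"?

Start in {q1}.
Read 'a': q1→{q1}; now {q1}.
State q1 is in {q1}.

Yes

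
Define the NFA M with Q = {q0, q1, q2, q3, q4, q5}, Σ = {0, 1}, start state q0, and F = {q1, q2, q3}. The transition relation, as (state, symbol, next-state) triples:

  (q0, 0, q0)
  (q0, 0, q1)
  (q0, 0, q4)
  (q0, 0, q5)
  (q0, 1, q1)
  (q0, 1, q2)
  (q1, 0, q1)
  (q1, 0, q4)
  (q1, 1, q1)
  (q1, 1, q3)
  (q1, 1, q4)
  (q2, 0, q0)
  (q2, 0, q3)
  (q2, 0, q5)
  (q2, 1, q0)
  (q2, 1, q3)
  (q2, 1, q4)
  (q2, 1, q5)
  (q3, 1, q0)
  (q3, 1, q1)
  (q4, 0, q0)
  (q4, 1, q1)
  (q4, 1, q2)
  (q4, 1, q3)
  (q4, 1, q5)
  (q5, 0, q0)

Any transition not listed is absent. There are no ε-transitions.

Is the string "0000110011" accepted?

Start in {q0}.
Read '0': q0→{q0, q1, q4, q5}; now {q0, q1, q4, q5}.
Read '0': q0→{q0, q1, q4, q5}, q1→{q1, q4}, q4→{q0}, q5→{q0}; now {q0, q1, q4, q5}.
Read '0': q0→{q0, q1, q4, q5}, q1→{q1, q4}, q4→{q0}, q5→{q0}; now {q0, q1, q4, q5}.
Read '0': q0→{q0, q1, q4, q5}, q1→{q1, q4}, q4→{q0}, q5→{q0}; now {q0, q1, q4, q5}.
Read '1': q0→{q1, q2}, q1→{q1, q3, q4}, q4→{q1, q2, q3, q5}, q5→∅; now {q1, q2, q3, q4, q5}.
Read '1': q1→{q1, q3, q4}, q2→{q0, q3, q4, q5}, q3→{q0, q1}, q4→{q1, q2, q3, q5}, q5→∅; now {q0, q1, q2, q3, q4, q5}.
Read '0': q0→{q0, q1, q4, q5}, q1→{q1, q4}, q2→{q0, q3, q5}, q3→∅, q4→{q0}, q5→{q0}; now {q0, q1, q3, q4, q5}.
Read '0': q0→{q0, q1, q4, q5}, q1→{q1, q4}, q3→∅, q4→{q0}, q5→{q0}; now {q0, q1, q4, q5}.
Read '1': q0→{q1, q2}, q1→{q1, q3, q4}, q4→{q1, q2, q3, q5}, q5→∅; now {q1, q2, q3, q4, q5}.
Read '1': q1→{q1, q3, q4}, q2→{q0, q3, q4, q5}, q3→{q0, q1}, q4→{q1, q2, q3, q5}, q5→∅; now {q0, q1, q2, q3, q4, q5}.
The final set {q0, q1, q2, q3, q4, q5} contains the accepting states q1, q2, q3.

Yes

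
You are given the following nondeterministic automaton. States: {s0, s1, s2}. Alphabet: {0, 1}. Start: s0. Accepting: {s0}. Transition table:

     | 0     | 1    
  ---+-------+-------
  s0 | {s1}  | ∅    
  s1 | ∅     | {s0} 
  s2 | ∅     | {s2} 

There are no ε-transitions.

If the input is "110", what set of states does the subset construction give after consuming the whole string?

Start in {s0}.
Read '1': {s0} → ∅.
The set is empty and remains empty for the remaining 2 symbols.

∅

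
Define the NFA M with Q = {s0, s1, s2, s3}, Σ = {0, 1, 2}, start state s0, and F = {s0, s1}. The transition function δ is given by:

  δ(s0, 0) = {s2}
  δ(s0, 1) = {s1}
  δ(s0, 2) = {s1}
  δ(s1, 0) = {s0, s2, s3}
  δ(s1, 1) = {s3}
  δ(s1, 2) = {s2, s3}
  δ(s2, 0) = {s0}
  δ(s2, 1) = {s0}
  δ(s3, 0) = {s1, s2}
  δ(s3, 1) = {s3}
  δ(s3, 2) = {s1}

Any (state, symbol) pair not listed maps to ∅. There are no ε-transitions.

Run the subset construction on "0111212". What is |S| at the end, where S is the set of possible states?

Start in {s0}.
Read '0': {s0} → {s2}.
Read '1': {s2} → {s0}.
Read '1': {s0} → {s1}.
Read '1': {s1} → {s3}.
Read '2': {s3} → {s1}.
Read '1': {s1} → {s3}.
Read '2': {s3} → {s1}.
That set has 1 state.

1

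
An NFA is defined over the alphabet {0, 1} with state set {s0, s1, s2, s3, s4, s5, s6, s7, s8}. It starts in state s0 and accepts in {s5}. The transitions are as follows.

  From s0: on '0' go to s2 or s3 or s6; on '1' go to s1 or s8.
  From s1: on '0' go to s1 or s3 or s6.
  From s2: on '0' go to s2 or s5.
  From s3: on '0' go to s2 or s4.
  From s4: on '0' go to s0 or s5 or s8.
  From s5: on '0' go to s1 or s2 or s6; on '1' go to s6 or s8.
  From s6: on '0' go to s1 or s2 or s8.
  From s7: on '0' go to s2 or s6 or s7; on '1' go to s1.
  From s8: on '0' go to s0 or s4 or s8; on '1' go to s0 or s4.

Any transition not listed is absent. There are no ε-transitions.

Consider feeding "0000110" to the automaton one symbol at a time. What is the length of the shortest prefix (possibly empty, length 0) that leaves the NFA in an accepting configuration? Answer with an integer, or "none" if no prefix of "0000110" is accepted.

2

Start in {s0}.
Read '0': {s0} → {s2, s3, s6}.
Read '0': {s2, s3, s6} → {s1, s2, s4, s5, s8}.
None of the earlier sets intersect F, but {s1, s2, s4, s5, s8} does.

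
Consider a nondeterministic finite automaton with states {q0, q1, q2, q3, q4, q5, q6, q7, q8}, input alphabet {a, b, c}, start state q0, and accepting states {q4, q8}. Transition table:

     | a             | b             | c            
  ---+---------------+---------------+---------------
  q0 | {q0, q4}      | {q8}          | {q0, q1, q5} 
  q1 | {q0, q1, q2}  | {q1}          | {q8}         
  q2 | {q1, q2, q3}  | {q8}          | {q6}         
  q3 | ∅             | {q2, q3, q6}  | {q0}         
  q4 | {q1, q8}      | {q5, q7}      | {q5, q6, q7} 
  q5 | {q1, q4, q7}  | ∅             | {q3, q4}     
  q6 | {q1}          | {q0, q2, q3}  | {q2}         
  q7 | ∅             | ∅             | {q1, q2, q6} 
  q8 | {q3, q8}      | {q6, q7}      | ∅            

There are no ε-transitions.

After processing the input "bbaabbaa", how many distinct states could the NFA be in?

Start in {q0}.
Read 'b': q0→{q8}; now {q8}.
Read 'b': q8→{q6, q7}; now {q6, q7}.
Read 'a': q6→{q1}, q7→∅; now {q1}.
Read 'a': q1→{q0, q1, q2}; now {q0, q1, q2}.
Read 'b': q0→{q8}, q1→{q1}, q2→{q8}; now {q1, q8}.
Read 'b': q1→{q1}, q8→{q6, q7}; now {q1, q6, q7}.
Read 'a': q1→{q0, q1, q2}, q6→{q1}, q7→∅; now {q0, q1, q2}.
Read 'a': q0→{q0, q4}, q1→{q0, q1, q2}, q2→{q1, q2, q3}; now {q0, q1, q2, q3, q4}.
That set has 5 states.

5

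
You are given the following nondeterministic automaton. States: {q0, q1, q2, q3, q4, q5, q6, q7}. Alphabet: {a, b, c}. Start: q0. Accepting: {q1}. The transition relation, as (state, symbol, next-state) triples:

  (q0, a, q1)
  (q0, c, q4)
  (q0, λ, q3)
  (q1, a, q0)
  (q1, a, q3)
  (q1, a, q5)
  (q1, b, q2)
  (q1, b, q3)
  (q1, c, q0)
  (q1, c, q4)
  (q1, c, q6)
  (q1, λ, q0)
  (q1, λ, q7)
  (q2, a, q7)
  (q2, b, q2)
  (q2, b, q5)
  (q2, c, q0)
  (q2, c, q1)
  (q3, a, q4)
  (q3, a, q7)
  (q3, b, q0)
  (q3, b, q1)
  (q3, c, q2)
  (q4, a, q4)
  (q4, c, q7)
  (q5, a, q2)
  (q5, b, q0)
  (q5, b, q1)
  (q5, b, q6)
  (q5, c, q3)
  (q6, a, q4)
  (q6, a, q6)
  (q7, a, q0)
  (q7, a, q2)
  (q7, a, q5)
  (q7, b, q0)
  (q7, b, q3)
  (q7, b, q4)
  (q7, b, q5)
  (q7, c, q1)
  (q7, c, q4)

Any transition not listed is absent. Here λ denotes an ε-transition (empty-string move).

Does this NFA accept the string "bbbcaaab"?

Start: ε-closure({q0}) = {q0, q3}.
Read 'b': {q0, q3} → {q0, q1, q3, q7}.
Read 'b': {q0, q1, q3, q7} → {q0, q1, q2, q3, q4, q5, q7}.
Read 'b': {q0, q1, q2, q3, q4, q5, q7} → {q0, q1, q2, q3, q4, q5, q6, q7}.
Read 'c': {q0, q1, q2, q3, q4, q5, q6, q7} → {q0, q1, q2, q3, q4, q6, q7}.
Read 'a': {q0, q1, q2, q3, q4, q6, q7} → {q0, q1, q2, q3, q4, q5, q6, q7}.
Read 'a': {q0, q1, q2, q3, q4, q5, q6, q7} → {q0, q1, q2, q3, q4, q5, q6, q7}.
Read 'a': {q0, q1, q2, q3, q4, q5, q6, q7} → {q0, q1, q2, q3, q4, q5, q6, q7}.
Read 'b': {q0, q1, q2, q3, q4, q5, q6, q7} → {q0, q1, q2, q3, q4, q5, q6, q7}.
The final set {q0, q1, q2, q3, q4, q5, q6, q7} contains the accepting state q1.

Yes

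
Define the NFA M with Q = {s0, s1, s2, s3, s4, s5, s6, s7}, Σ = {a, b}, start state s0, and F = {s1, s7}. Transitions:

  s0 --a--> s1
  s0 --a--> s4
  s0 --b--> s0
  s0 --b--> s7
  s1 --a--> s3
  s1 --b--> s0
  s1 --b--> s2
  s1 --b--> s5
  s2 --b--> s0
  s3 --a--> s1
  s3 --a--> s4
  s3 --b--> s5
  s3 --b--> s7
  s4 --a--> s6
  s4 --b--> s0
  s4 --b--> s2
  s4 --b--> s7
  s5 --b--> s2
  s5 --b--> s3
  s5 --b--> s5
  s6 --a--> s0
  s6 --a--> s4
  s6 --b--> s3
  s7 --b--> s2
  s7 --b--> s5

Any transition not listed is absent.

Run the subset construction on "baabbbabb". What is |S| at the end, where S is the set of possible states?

5

Start in {s0}.
Read 'b': {s0} → {s0, s7}.
Read 'a': {s0, s7} → {s1, s4}.
Read 'a': {s1, s4} → {s3, s6}.
Read 'b': {s3, s6} → {s3, s5, s7}.
Read 'b': {s3, s5, s7} → {s2, s3, s5, s7}.
Read 'b': {s2, s3, s5, s7} → {s0, s2, s3, s5, s7}.
Read 'a': {s0, s2, s3, s5, s7} → {s1, s4}.
Read 'b': {s1, s4} → {s0, s2, s5, s7}.
Read 'b': {s0, s2, s5, s7} → {s0, s2, s3, s5, s7}.
That set has 5 states.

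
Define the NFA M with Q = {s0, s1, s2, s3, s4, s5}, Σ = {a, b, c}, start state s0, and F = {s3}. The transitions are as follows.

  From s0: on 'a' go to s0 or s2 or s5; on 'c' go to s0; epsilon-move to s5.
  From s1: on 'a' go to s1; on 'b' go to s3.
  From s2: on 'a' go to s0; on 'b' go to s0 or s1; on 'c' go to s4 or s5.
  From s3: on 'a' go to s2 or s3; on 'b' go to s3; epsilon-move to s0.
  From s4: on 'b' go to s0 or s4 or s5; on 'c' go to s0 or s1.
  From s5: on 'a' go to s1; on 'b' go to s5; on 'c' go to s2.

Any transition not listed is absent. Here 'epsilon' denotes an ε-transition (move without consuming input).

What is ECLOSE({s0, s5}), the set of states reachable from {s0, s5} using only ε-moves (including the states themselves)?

Begin with {s0, s5}.
No ε-moves leave this set, so the closure equals the set itself.

{s0, s5}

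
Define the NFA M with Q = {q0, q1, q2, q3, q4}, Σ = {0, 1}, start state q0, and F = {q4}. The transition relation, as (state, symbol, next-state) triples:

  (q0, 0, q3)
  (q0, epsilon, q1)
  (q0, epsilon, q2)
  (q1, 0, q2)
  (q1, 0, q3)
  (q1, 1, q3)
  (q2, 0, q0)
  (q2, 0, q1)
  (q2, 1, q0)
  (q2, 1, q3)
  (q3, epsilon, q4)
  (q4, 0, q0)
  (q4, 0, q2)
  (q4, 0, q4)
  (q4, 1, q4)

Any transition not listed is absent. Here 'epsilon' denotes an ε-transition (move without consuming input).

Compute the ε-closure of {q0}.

{q0, q1, q2}

Begin with {q0}.
ε-move q0 → q1; add q1.
ε-move q0 → q2; add q2.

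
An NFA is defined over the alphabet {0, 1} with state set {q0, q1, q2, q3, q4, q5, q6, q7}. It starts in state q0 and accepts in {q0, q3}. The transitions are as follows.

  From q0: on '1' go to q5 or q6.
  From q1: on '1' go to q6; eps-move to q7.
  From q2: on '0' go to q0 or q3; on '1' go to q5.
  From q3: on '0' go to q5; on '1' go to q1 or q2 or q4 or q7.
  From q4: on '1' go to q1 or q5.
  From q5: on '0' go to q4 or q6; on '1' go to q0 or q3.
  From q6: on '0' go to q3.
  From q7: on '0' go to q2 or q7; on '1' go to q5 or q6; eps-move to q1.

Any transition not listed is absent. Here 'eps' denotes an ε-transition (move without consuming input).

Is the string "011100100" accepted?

No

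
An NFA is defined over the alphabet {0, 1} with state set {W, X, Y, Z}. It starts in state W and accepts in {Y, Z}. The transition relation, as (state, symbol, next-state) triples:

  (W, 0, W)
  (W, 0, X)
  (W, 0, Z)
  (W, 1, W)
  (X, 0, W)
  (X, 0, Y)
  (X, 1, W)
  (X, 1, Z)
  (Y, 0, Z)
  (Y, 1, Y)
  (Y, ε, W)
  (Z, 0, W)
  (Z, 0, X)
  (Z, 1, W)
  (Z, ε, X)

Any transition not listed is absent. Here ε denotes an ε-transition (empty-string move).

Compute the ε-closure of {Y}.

{W, Y}

Begin with {Y}.
ε-move Y → W; add W.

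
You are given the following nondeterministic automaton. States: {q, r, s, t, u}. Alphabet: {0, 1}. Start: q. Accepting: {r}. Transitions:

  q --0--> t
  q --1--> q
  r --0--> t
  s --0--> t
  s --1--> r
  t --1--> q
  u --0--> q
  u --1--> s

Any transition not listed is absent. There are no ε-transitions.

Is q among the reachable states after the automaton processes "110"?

No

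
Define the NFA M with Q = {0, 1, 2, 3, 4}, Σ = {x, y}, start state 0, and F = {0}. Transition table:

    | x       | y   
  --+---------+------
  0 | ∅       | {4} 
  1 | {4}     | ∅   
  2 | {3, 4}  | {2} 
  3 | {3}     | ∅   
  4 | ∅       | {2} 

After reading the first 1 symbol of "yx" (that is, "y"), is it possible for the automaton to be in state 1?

No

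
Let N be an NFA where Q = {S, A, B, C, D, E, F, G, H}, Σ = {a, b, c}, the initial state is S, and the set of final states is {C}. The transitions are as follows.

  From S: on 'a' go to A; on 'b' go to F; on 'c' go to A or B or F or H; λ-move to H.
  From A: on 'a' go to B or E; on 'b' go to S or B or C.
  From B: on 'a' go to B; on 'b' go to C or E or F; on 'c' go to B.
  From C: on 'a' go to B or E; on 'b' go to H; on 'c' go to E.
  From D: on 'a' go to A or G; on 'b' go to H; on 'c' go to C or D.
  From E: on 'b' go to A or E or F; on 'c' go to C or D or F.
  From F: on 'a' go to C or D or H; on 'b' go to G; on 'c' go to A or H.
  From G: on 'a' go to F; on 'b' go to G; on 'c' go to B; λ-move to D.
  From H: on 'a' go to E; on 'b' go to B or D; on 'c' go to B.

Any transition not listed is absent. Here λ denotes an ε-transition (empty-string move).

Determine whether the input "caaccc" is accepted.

Yes

Start: ε-closure({S}) = {S, H}.
Read 'c': S→{A, B, F, H}, H→{B}; now {A, B, F, H}.
Read 'a': A→{B, E}, B→{B}, F→{C, D, H}, H→{E}; now {B, C, D, E, H}.
Read 'a': B→{B}, C→{B, E}, D→{A, G}, E→∅, H→{E}; union {A, B, E, G}; ε-closure = {A, B, D, E, G}.
Read 'c': A→∅, B→{B}, D→{C, D}, E→{C, D, F}, G→{B}; now {B, C, D, F}.
Read 'c': B→{B}, C→{E}, D→{C, D}, F→{A, H}; now {A, B, C, D, E, H}.
Read 'c': A→∅, B→{B}, C→{E}, D→{C, D}, E→{C, D, F}, H→{B}; now {B, C, D, E, F}.
The final set {B, C, D, E, F} contains the accepting state C.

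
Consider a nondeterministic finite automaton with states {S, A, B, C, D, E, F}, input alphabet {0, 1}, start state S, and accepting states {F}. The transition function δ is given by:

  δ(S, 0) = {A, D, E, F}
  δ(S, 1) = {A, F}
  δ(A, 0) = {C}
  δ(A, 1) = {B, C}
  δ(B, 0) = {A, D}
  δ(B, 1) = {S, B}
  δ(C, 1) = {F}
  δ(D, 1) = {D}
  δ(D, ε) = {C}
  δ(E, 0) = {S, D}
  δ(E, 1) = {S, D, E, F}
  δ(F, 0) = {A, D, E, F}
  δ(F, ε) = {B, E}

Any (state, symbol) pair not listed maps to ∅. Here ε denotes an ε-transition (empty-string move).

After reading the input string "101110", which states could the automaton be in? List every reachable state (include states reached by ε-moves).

{S, A, B, C, D, E, F}

Start in {S}.
Read '1': {S} → {A, B, E, F}.
Read '0': {A, B, E, F} → {S, A, B, C, D, E, F}.
Read '1': {S, A, B, C, D, E, F} → {S, A, B, C, D, E, F}.
Read '1': {S, A, B, C, D, E, F} → {S, A, B, C, D, E, F}.
Read '1': {S, A, B, C, D, E, F} → {S, A, B, C, D, E, F}.
Read '0': {S, A, B, C, D, E, F} → {S, A, B, C, D, E, F}.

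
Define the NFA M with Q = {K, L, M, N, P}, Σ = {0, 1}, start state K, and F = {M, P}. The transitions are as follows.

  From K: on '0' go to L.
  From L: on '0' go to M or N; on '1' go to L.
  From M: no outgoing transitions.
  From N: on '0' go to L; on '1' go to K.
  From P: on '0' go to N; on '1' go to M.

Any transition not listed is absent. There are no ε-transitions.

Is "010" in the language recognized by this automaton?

Start in {K}.
Read '0': K→{L}; now {L}.
Read '1': L→{L}; now {L}.
Read '0': L→{M, N}; now {M, N}.
The final set {M, N} contains the accepting state M.

Yes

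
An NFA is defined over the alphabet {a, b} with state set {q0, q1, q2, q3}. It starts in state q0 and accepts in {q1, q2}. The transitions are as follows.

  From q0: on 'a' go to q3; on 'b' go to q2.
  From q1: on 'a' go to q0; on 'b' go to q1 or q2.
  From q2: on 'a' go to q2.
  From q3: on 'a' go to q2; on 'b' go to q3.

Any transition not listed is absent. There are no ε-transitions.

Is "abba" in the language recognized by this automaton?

Yes

Start in {q0}.
Read 'a': q0→{q3}; now {q3}.
Read 'b': q3→{q3}; now {q3}.
Read 'b': q3→{q3}; now {q3}.
Read 'a': q3→{q2}; now {q2}.
The final set {q2} contains the accepting state q2.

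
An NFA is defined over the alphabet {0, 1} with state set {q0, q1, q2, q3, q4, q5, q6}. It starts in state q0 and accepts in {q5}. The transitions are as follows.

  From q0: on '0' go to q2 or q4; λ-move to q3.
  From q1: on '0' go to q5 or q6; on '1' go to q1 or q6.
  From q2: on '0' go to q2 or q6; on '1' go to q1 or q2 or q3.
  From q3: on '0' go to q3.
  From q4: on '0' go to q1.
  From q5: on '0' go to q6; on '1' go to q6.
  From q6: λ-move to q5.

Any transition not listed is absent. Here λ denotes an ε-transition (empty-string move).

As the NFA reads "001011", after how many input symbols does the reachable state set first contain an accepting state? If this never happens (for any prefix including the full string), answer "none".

2

Start: ε-closure({q0}) = {q0, q3}.
Read '0': q0→{q2, q4}, q3→{q3}; now {q2, q3, q4}.
Read '0': q2→{q2, q6}, q3→{q3}, q4→{q1}; union {q1, q2, q3, q6}; ε-closure = {q1, q2, q3, q5, q6}.
None of the earlier sets intersect F, but {q1, q2, q3, q5, q6} does.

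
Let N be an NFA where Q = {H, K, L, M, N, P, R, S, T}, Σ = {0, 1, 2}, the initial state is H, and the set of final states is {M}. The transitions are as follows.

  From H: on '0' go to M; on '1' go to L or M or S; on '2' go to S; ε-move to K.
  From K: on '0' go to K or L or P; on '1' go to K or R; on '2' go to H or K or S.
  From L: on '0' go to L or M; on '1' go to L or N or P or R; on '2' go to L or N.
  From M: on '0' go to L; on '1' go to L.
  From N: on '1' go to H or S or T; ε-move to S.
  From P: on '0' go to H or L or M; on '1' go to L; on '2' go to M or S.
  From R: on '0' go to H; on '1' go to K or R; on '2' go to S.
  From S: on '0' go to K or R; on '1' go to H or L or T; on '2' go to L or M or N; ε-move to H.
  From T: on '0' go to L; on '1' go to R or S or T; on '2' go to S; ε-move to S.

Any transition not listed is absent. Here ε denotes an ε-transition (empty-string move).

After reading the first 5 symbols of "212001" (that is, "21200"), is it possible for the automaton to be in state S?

Start: ε-closure({H}) = {H, K}.
Read '2': {H, K} → {H, K, S}.
Read '1': {H, K, S} → {H, K, L, M, R, S, T}.
Read '2': {H, K, L, M, R, S, T} → {H, K, L, M, N, S}.
Read '0': {H, K, L, M, N, S} → {K, L, M, P, R}.
Read '0': {K, L, M, P, R} → {H, K, L, M, P}.
State S is not in {H, K, L, M, P}.

No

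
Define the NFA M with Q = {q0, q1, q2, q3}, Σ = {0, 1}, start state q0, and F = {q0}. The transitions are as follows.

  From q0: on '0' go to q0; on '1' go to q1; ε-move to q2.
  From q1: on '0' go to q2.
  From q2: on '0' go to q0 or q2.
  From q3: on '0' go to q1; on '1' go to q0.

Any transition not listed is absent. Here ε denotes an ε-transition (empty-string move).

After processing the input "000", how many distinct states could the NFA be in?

2

Start: ε-closure({q0}) = {q0, q2}.
Read '0': {q0, q2} → {q0, q2}.
Read '0': {q0, q2} → {q0, q2}.
Read '0': {q0, q2} → {q0, q2}.
That set has 2 states.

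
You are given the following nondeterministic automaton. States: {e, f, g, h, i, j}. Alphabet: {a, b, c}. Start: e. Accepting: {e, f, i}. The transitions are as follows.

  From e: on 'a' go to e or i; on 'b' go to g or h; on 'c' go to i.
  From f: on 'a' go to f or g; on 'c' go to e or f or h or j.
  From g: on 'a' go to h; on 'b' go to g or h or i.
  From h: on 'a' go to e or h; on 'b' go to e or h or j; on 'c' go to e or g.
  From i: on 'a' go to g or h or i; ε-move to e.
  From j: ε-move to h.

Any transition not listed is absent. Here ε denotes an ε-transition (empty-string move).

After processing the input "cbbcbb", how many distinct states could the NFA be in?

5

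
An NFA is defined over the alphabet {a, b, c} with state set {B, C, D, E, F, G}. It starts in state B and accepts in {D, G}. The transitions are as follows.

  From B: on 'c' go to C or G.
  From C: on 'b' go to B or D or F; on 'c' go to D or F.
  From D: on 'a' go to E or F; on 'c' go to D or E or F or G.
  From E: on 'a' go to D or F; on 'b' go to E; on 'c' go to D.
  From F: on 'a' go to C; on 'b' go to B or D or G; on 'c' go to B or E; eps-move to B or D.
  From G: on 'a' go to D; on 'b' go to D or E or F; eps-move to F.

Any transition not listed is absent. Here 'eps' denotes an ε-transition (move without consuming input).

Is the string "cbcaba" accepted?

Start in {B}.
Read 'c': B→{C, G}; union {C, G}; ε-closure = {B, C, D, F, G}.
Read 'b': B→∅, C→{B, D, F}, D→∅, F→{B, D, G}, G→{D, E, F}; now {B, D, E, F, G}.
Read 'c': B→{C, G}, D→{D, E, F, G}, E→{D}, F→{B, E}, G→∅; now {B, C, D, E, F, G}.
Read 'a': B→∅, C→∅, D→{E, F}, E→{D, F}, F→{C}, G→{D}; union {C, D, E, F}; ε-closure = {B, C, D, E, F}.
Read 'b': B→∅, C→{B, D, F}, D→∅, E→{E}, F→{B, D, G}; now {B, D, E, F, G}.
Read 'a': B→∅, D→{E, F}, E→{D, F}, F→{C}, G→{D}; union {C, D, E, F}; ε-closure = {B, C, D, E, F}.
The final set {B, C, D, E, F} contains the accepting state D.

Yes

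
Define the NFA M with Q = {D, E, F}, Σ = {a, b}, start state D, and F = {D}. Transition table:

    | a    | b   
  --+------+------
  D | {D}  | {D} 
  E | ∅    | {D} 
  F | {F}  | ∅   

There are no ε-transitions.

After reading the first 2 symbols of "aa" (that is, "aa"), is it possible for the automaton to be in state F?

Start in {D}.
Read 'a': {D} → {D}.
Read 'a': {D} → {D}.
State F is not in {D}.

No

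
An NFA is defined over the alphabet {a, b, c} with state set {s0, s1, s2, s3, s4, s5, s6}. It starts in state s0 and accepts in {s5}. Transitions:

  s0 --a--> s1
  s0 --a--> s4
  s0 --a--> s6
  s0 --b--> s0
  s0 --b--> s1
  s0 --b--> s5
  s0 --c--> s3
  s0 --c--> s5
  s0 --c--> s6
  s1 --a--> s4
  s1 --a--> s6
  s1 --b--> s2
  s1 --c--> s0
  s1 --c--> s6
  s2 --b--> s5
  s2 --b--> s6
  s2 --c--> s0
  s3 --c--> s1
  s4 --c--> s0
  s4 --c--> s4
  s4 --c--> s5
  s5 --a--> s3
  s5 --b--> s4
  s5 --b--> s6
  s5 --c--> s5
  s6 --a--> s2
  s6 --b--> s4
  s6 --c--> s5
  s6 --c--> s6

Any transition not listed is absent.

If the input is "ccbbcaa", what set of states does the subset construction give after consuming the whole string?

Start in {s0}.
Read 'c': s0→{s3, s5, s6}; now {s3, s5, s6}.
Read 'c': s3→{s1}, s5→{s5}, s6→{s5, s6}; now {s1, s5, s6}.
Read 'b': s1→{s2}, s5→{s4, s6}, s6→{s4}; now {s2, s4, s6}.
Read 'b': s2→{s5, s6}, s4→∅, s6→{s4}; now {s4, s5, s6}.
Read 'c': s4→{s0, s4, s5}, s5→{s5}, s6→{s5, s6}; now {s0, s4, s5, s6}.
Read 'a': s0→{s1, s4, s6}, s4→∅, s5→{s3}, s6→{s2}; now {s1, s2, s3, s4, s6}.
Read 'a': s1→{s4, s6}, s2→∅, s3→∅, s4→∅, s6→{s2}; now {s2, s4, s6}.

{s2, s4, s6}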